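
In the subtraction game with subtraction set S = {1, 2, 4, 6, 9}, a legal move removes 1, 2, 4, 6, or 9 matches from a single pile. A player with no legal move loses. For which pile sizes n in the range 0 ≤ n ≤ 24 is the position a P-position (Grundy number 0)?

G(0) = 0
G(1) = mex{0} = 1
G(2) = mex{1,0} = 2
G(3) = mex{2,1} = 0
G(4) = mex{0,2,0} = 1
G(5) = mex{1,0,1} = 2
G(6) = mex{2,1,2,0} = 3
G(7) = mex{3,2,0,1} = 4
G(8) = mex{4,3,1,2} = 0
G(9) = mex{0,4,2,0,0} = 1
G(10) = mex{1,0,3,1,1} = 2
G(11) = mex{2,1,4,2,2} = 0
G(12) = mex{0,2,0,3,0} = 1
G(13) = mex{1,0,1,4,1} = 2
G(14) = mex{2,1,2,0,2} = 3
G(15) = mex{3,2,0,1,3} = 4
G(16) = mex{4,3,1,2,4} = 0
G(17) = mex{0,4,2,0,0} = 1
G(18) = mex{1,0,3,1,1} = 2
G(19) = mex{2,1,4,2,2} = 0
G(20) = mex{0,2,0,3,0} = 1
G(21) = mex{1,0,1,4,1} = 2
G(22) = mex{2,1,2,0,2} = 3
G(23) = mex{3,2,0,1,3} = 4
G(24) = mex{4,3,1,2,4} = 0
P-positions are exactly the n with G(n) = 0.

0, 3, 8, 11, 16, 19, 24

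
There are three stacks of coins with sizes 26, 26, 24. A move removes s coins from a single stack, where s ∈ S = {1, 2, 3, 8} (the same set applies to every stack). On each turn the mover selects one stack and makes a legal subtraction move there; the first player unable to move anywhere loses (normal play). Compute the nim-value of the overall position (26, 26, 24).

2

All stacks use S = {1, 2, 3, 8}:
G(0) = 0
G(1) = mex{0} = 1
G(2) = mex{1,0} = 2
G(3) = mex{2,1,0} = 3
G(4) = mex{3,2,1} = 0
G(5) = mex{0,3,2} = 1
G(6) = mex{1,0,3} = 2
G(7) = mex{2,1,0} = 3
G(8) = mex{3,2,1,0} = 4
G(9) = mex{4,3,2,1} = 0
G(10) = mex{0,4,3,2} = 1
G(11) = mex{1,0,4,3} = 2
G(12) = mex{2,1,0,0} = 3
G(13) = mex{3,2,1,1} = 0
G(14) = mex{0,3,2,2} = 1
G(15) = mex{1,0,3,3} = 2
G(16) = mex{2,1,0,4} = 3
G(17) = mex{3,2,1,0} = 4
G(18) = mex{4,3,2,1} = 0
G(19) = mex{0,4,3,2} = 1
G(20) = mex{1,0,4,3} = 2
G(21) = mex{2,1,0,0} = 3
G(22) = mex{3,2,1,1} = 0
G(23) = mex{0,3,2,2} = 1
G(24) = mex{1,0,3,3} = 2
G(25) = mex{2,1,0,4} = 3
G(26) = mex{3,2,1,0} = 4
Stack A: G(26) = 4.
Stack B: G(26) = 4.
Stack C: G(24) = 2.
Combined Grundy value = 4 ⊕ 4 ⊕ 2 = 2.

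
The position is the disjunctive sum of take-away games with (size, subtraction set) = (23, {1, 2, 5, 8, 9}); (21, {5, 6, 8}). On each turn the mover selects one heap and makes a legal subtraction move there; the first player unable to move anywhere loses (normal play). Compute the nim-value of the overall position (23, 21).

1

Heap A, S = {1, 2, 5, 8, 9}:
G(0) = 0
G(1) = mex{0} = 1
G(2) = mex{1,0} = 2
G(3) = mex{2,1} = 0
G(4) = mex{0,2} = 1
G(5) = mex{1,0,0} = 2
G(6) = mex{2,1,1} = 0
G(7) = mex{0,2,2} = 1
G(8) = mex{1,0,0,0} = 2
G(9) = mex{2,1,1,1,0} = 3
G(10) = mex{3,2,2,2,1} = 0
G(11) = mex{0,3,0,0,2} = 1
G(12) = mex{1,0,1,1,0} = 2
G(13) = mex{2,1,2,2,1} = 0
G(14) = mex{0,2,3,0,2} = 1
G(15) = mex{1,0,0,1,0} = 2
G(16) = mex{2,1,1,2,1} = 0
G(17) = mex{0,2,2,3,2} = 1
G(18) = mex{1,0,0,0,3} = 2
G(19) = mex{2,1,1,1,0} = 3
G(20) = mex{3,2,2,2,1} = 0
G(21) = mex{0,3,0,0,2} = 1
G(22) = mex{1,0,1,1,0} = 2
G(23) = mex{2,1,2,2,1} = 0
G_A(23) = 0.
Heap B, S = {5, 6, 8}:
G(0) = 0
G(1) = mex{} = 0
G(2) = mex{} = 0
G(3) = mex{} = 0
G(4) = mex{} = 0
G(5) = mex{0} = 1
G(6) = mex{0,0} = 1
G(7) = mex{0,0} = 1
G(8) = mex{0,0,0} = 1
G(9) = mex{0,0,0} = 1
G(10) = mex{1,0,0} = 2
G(11) = mex{1,1,0} = 2
G(12) = mex{1,1,0} = 2
G(13) = mex{1,1,1} = 0
G(14) = mex{1,1,1} = 0
G(15) = mex{2,1,1} = 0
G(16) = mex{2,2,1} = 0
G(17) = mex{2,2,1} = 0
G(18) = mex{0,2,2} = 1
G(19) = mex{0,0,2} = 1
G(20) = mex{0,0,2} = 1
G(21) = mex{0,0,0} = 1
G_B(21) = 1.
Combined Grundy value = 0 ⊕ 1 = 1.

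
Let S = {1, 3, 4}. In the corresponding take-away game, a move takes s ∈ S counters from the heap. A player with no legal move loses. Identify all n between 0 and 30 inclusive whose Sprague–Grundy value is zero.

n :  0  1  2  3  4  5  6  7  8  9 10 11 12 13 14 15 16 17 18 19 20 21 22 23 24 25 26 27 28 29 30
G :  0  1  0  1  2  3  2  0  1  0  1  2  3  2  0  1  0  1  2  3  2  0  1  0  1  2  3  2  0  1  0
P-positions are exactly the n with G(n) = 0.

0, 2, 7, 9, 14, 16, 21, 23, 28, 30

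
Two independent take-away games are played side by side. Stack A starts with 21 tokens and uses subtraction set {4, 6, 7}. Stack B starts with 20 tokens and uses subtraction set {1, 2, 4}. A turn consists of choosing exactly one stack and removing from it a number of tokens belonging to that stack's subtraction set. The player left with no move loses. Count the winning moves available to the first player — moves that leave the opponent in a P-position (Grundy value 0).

0

Stack A, S = {4, 6, 7}:
n :  0  1  2  3  4  5  6  7  8  9 10 11 12 13 14 15 16 17 18 19 20 21
G :  0  0  0  0  1  1  1  1  2  2  2  0  0  0  0  1  1  1  1  2  2  2
G_A(21) = 2.
Stack B, S = {1, 2, 4}:
n :  0  1  2  3  4  5  6  7  8  9 10 11 12 13 14 15 16 17 18 19 20
G :  0  1  2  0  1  2  0  1  2  0  1  2  0  1  2  0  1  2  0  1  2
G_B(20) = 2.
Combined Grundy value = 2 ⊕ 2 = 0.
A winning move leaves total XOR = 0, i.e. changes one component's Grundy value g to g ⊕ X where X is the current total.
Stack A: target g' = 2⊕0 = 2, but every legal move changes the Grundy value (mex property), so 0 moves.
Stack B: target g' = 2⊕0 = 2, but every legal move changes the Grundy value (mex property), so 0 moves.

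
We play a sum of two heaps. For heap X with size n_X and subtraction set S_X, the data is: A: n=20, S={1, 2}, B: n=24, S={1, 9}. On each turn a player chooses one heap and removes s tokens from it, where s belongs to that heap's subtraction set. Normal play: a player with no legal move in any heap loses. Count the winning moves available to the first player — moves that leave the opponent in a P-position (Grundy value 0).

Heap A, S = {1, 2}:
n :  0  1  2  3  4  5  6  7  8  9 10 11 12 13 14 15 16 17 18 19 20
G :  0  1  2  0  1  2  0  1  2  0  1  2  0  1  2  0  1  2  0  1  2
G_A(20) = 2.
Heap B, S = {1, 9}:
G(0) = 0
G(1) = mex{0} = 1
G(2) = mex{1} = 0
G(3) = mex{0} = 1
G(4) = mex{1} = 0
G(5) = mex{0} = 1
G(6) = mex{1} = 0
G(7) = mex{0} = 1
G(8) = mex{1} = 0
G(9) = mex{0,0} = 1
G(10) = mex{1,1} = 0
G(11) = mex{0,0} = 1
G(12) = mex{1,1} = 0
G(13) = mex{0,0} = 1
G(14) = mex{1,1} = 0
G(15) = mex{0,0} = 1
G(16) = mex{1,1} = 0
G(17) = mex{0,0} = 1
G(18) = mex{1,1} = 0
G(19) = mex{0,0} = 1
G(20) = mex{1,1} = 0
G(21) = mex{0,0} = 1
G(22) = mex{1,1} = 0
G(23) = mex{0,0} = 1
G(24) = mex{1,1} = 0
G_B(24) = 0.
Combined Grundy value = 2 ⊕ 0 = 2.
A winning move leaves total XOR = 0, i.e. changes one component's Grundy value g to g ⊕ X where X is the current total.
Heap A: need g' = 2⊕2 = 0. Options: 20−1→G=1, 20−2→G=0. Hits: 1.
Heap B: need g' = 0⊕2 = 2. Options: 24−1→G=1, 24−9→G=1. Hits: 0.

1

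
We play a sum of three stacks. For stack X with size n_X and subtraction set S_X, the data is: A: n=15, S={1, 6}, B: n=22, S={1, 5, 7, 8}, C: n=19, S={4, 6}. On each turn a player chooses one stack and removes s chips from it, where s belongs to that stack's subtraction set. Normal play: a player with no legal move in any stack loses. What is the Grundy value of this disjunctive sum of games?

Stack A, S = {1, 6}:
n :  0  1  2  3  4  5  6  7  8  9 10 11 12 13 14 15
G :  0  1  0  1  0  1  2  0  1  0  1  0  1  2  0  1
G_A(15) = 1.
Stack B, S = {1, 5, 7, 8}:
G(0) = 0
G(1) = mex{0} = 1
G(2) = mex{1} = 0
G(3) = mex{0} = 1
G(4) = mex{1} = 0
G(5) = mex{0,0} = 1
G(6) = mex{1,1} = 0
G(7) = mex{0,0,0} = 1
G(8) = mex{1,1,1,0} = 2
G(9) = mex{2,0,0,1} = 3
G(10) = mex{3,1,1,0} = 2
G(11) = mex{2,0,0,1} = 3
G(12) = mex{3,1,1,0} = 2
G(13) = mex{2,2,0,1} = 3
G(14) = mex{3,3,1,0} = 2
G(15) = mex{2,2,2,1} = 0
G(16) = mex{0,3,3,2} = 1
G(17) = mex{1,2,2,3} = 0
G(18) = mex{0,3,3,2} = 1
G(19) = mex{1,2,2,3} = 0
G(20) = mex{0,0,3,2} = 1
G(21) = mex{1,1,2,3} = 0
G(22) = mex{0,0,0,2} = 1
G_B(22) = 1.
Stack C, S = {4, 6}:
n :  0  1  2  3  4  5  6  7  8  9 10 11 12 13 14 15 16 17 18 19
G :  0  0  0  0  1  1  1  1  2  2  0  0  0  0  1  1  1  1  2  2
G_C(19) = 2.
Combined Grundy value = 1 ⊕ 1 ⊕ 2 = 2.

2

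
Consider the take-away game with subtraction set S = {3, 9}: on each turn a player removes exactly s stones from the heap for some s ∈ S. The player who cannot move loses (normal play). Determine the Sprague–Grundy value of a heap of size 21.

1

G(0) = 0
G(1) = mex{} = 0
G(2) = mex{} = 0
G(3) = mex{0} = 1
G(4) = mex{0} = 1
G(5) = mex{0} = 1
G(6) = mex{1} = 0
G(7) = mex{1} = 0
G(8) = mex{1} = 0
G(9) = mex{0,0} = 1
G(10) = mex{0,0} = 1
G(11) = mex{0,0} = 1
G(12) = mex{1,1} = 0
G(13) = mex{1,1} = 0
G(14) = mex{1,1} = 0
G(15) = mex{0,0} = 1
G(16) = mex{0,0} = 1
G(17) = mex{0,0} = 1
G(18) = mex{1,1} = 0
G(19) = mex{1,1} = 0
G(20) = mex{1,1} = 0
G(21) = mex{0,0} = 1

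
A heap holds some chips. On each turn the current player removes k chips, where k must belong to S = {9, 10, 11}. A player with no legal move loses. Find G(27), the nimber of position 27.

0

G(0) = 0
G(1) = mex{} = 0
G(2) = mex{} = 0
G(3) = mex{} = 0
G(4) = mex{} = 0
G(5) = mex{} = 0
G(6) = mex{} = 0
G(7) = mex{} = 0
G(8) = mex{} = 0
G(9) = mex{0} = 1
G(10) = mex{0,0} = 1
G(11) = mex{0,0,0} = 1
G(12) = mex{0,0,0} = 1
G(13) = mex{0,0,0} = 1
G(14) = mex{0,0,0} = 1
G(15) = mex{0,0,0} = 1
G(16) = mex{0,0,0} = 1
G(17) = mex{0,0,0} = 1
G(18) = mex{1,0,0} = 2
G(19) = mex{1,1,0} = 2
G(20) = mex{1,1,1} = 0
G(21) = mex{1,1,1} = 0
G(22) = mex{1,1,1} = 0
G(23) = mex{1,1,1} = 0
G(24) = mex{1,1,1} = 0
G(25) = mex{1,1,1} = 0
G(26) = mex{1,1,1} = 0
G(27) = mex{2,1,1} = 0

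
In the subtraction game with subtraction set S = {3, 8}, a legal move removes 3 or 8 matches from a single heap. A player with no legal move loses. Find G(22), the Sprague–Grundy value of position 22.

n :  0  1  2  3  4  5  6  7  8  9 10 11 12 13 14 15 16 17 18 19 20 21 22
G :  0  0  0  1  1  1  0  0  2  1  1  0  0  0  1  1  1  0  0  2  1  1  0

0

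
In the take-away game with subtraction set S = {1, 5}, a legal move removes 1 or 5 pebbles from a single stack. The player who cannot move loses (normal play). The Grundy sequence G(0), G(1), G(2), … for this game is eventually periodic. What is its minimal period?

G(0) = 0
G(1) = mex{0} = 1
G(2) = mex{1} = 0
G(3) = mex{0} = 1
G(4) = mex{1} = 0
G(5) = mex{0,0} = 1
G(6) = mex{1,1} = 0
G(7) = mex{0,0} = 1
G(8) = mex{1,1} = 0
G(9) = mex{0,0} = 1
G(10) = mex{1,1} = 0
G(11) = mex{0,0} = 1
G(12) = mex{1,1} = 0
G(13) = mex{0,0} = 1
G(14) = mex{1,1} = 0
G(n+2) = G(n) holds for n = 0,…,4 (a full window of length max(S) = 5), so the sequence is purely periodic with period 2.

2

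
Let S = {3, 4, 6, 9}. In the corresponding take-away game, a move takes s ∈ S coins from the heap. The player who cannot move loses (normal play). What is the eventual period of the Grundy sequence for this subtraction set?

12

G(0) = 0
G(1) = mex{} = 0
G(2) = mex{} = 0
G(3) = mex{0} = 1
G(4) = mex{0,0} = 1
G(5) = mex{0,0} = 1
G(6) = mex{1,0,0} = 2
G(7) = mex{1,1,0} = 2
G(8) = mex{1,1,0} = 2
G(9) = mex{2,1,1,0} = 3
G(10) = mex{2,2,1,0} = 3
G(11) = mex{2,2,1,0} = 3
G(12) = mex{3,2,2,1} = 0
G(13) = mex{3,3,2,1} = 0
G(14) = mex{3,3,2,1} = 0
G(15) = mex{0,3,3,2} = 1
G(16) = mex{0,0,3,2} = 1
G(17) = mex{0,0,3,2} = 1
G(18) = mex{1,0,0,3} = 2
G(19) = mex{1,1,0,3} = 2
G(20) = mex{1,1,0,3} = 2
G(21) = mex{2,1,1,0} = 3
G(22) = mex{2,2,1,0} = 3
G(23) = mex{2,2,1,0} = 3
G(24) = mex{3,2,2,1} = 0
G(25) = mex{3,3,2,1} = 0
G(n+12) = G(n) holds for n = 0,…,8 (a full window of length max(S) = 9), so the sequence is purely periodic with period 12.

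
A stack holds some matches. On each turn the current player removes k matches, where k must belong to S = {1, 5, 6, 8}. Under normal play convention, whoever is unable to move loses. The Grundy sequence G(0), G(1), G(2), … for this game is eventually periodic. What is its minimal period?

n :  0  1  2  3  4  5  6  7  8  9 10 11 12 13 14 15 16 17 18 19 20 21 22 23
G :  0  1  0  1  0  1  2  3  2  3  2  0  1  0  1  0  1  2  3  2  3  2  0  1
G(n+11) = G(n) holds for n = 0,…,7 (a full window of length max(S) = 8), so the sequence is purely periodic with period 11.

11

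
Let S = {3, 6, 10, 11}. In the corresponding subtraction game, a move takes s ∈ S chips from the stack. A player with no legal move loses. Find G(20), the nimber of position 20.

G(0) = 0
G(1) = mex{} = 0
G(2) = mex{} = 0
G(3) = mex{0} = 1
G(4) = mex{0} = 1
G(5) = mex{0} = 1
G(6) = mex{1,0} = 2
G(7) = mex{1,0} = 2
G(8) = mex{1,0} = 2
G(9) = mex{2,1} = 0
G(10) = mex{2,1,0} = 3
G(11) = mex{2,1,0,0} = 3
G(12) = mex{0,2,0,0} = 1
G(13) = mex{3,2,1,0} = 4
G(14) = mex{3,2,1,1} = 0
G(15) = mex{1,0,1,1} = 2
G(16) = mex{4,3,2,1} = 0
G(17) = mex{0,3,2,2} = 1
G(18) = mex{2,1,2,2} = 0
G(19) = mex{0,4,0,2} = 1
G(20) = mex{1,0,3,0} = 2

2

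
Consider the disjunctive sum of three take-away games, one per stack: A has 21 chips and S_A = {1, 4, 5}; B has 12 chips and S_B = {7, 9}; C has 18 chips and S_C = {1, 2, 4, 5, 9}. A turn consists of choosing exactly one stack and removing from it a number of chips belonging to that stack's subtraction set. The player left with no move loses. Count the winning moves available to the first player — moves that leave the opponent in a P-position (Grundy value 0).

Stack A, S = {1, 4, 5}:
G(0) = 0
G(1) = mex{0} = 1
G(2) = mex{1} = 0
G(3) = mex{0} = 1
G(4) = mex{1,0} = 2
G(5) = mex{2,1,0} = 3
G(6) = mex{3,0,1} = 2
G(7) = mex{2,1,0} = 3
G(8) = mex{3,2,1} = 0
G(9) = mex{0,3,2} = 1
G(10) = mex{1,2,3} = 0
G(11) = mex{0,3,2} = 1
G(12) = mex{1,0,3} = 2
G(13) = mex{2,1,0} = 3
G(14) = mex{3,0,1} = 2
G(15) = mex{2,1,0} = 3
G(16) = mex{3,2,1} = 0
G(17) = mex{0,3,2} = 1
G(18) = mex{1,2,3} = 0
G(19) = mex{0,3,2} = 1
G(20) = mex{1,0,3} = 2
G(21) = mex{2,1,0} = 3
G_A(21) = 3.
Stack B, S = {7, 9}:
n :  0  1  2  3  4  5  6  7  8  9 10 11 12
G :  0  0  0  0  0  0  0  1  1  1  1  1  1
G_B(12) = 1.
Stack C, S = {1, 2, 4, 5, 9}:
G(0) = 0
G(1) = mex{0} = 1
G(2) = mex{1,0} = 2
G(3) = mex{2,1} = 0
G(4) = mex{0,2,0} = 1
G(5) = mex{1,0,1,0} = 2
G(6) = mex{2,1,2,1} = 0
G(7) = mex{0,2,0,2} = 1
G(8) = mex{1,0,1,0} = 2
G(9) = mex{2,1,2,1,0} = 3
G(10) = mex{3,2,0,2,1} = 4
G(11) = mex{4,3,1,0,2} = 5
G(12) = mex{5,4,2,1,0} = 3
G(13) = mex{3,5,3,2,1} = 0
G(14) = mex{0,3,4,3,2} = 1
G(15) = mex{1,0,5,4,0} = 2
G(16) = mex{2,1,3,5,1} = 0
G(17) = mex{0,2,0,3,2} = 1
G(18) = mex{1,0,1,0,3} = 2
G_C(18) = 2.
Combined Grundy value = 3 ⊕ 1 ⊕ 2 = 0.
A winning move leaves total XOR = 0, i.e. changes one component's Grundy value g to g ⊕ X where X is the current total.
Stack A: target g' = 3⊕0 = 3, but every legal move changes the Grundy value (mex property), so 0 moves.
Stack B: target g' = 1⊕0 = 1, but every legal move changes the Grundy value (mex property), so 0 moves.
Stack C: target g' = 2⊕0 = 2, but every legal move changes the Grundy value (mex property), so 0 moves.

0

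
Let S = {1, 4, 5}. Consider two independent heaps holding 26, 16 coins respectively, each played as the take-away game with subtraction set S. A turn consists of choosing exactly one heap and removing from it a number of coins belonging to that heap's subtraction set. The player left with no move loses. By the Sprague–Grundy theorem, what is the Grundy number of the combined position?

0

All heaps use S = {1, 4, 5}:
G(0) = 0
G(1) = mex{0} = 1
G(2) = mex{1} = 0
G(3) = mex{0} = 1
G(4) = mex{1,0} = 2
G(5) = mex{2,1,0} = 3
G(6) = mex{3,0,1} = 2
G(7) = mex{2,1,0} = 3
G(8) = mex{3,2,1} = 0
G(9) = mex{0,3,2} = 1
G(10) = mex{1,2,3} = 0
G(11) = mex{0,3,2} = 1
G(12) = mex{1,0,3} = 2
G(13) = mex{2,1,0} = 3
G(14) = mex{3,0,1} = 2
G(15) = mex{2,1,0} = 3
G(16) = mex{3,2,1} = 0
G(17) = mex{0,3,2} = 1
G(18) = mex{1,2,3} = 0
G(19) = mex{0,3,2} = 1
G(20) = mex{1,0,3} = 2
G(21) = mex{2,1,0} = 3
G(22) = mex{3,0,1} = 2
G(23) = mex{2,1,0} = 3
G(24) = mex{3,2,1} = 0
G(25) = mex{0,3,2} = 1
G(26) = mex{1,2,3} = 0
Heap A: G(26) = 0.
Heap B: G(16) = 0.
Combined Grundy value = 0 ⊕ 0 = 0.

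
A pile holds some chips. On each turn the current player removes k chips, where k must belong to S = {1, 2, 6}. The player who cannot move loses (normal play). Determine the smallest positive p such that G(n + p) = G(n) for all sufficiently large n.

7

n :  0  1  2  3  4  5  6  7  8  9 10 11 12 13 14 15
G :  0  1  2  0  1  2  3  0  1  2  0  1  2  3  0  1
G(n+7) = G(n) holds for n = 0,…,5 (a full window of length max(S) = 6), so the sequence is purely periodic with period 7.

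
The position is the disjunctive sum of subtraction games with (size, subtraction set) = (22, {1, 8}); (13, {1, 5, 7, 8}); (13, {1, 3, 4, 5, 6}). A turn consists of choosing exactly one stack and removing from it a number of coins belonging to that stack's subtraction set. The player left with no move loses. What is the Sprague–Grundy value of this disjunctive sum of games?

1

Stack A, S = {1, 8}:
n :  0  1  2  3  4  5  6  7  8  9 10 11 12 13 14 15 16 17 18 19 20 21 22
G :  0  1  0  1  0  1  0  1  2  0  1  0  1  0  1  0  1  2  0  1  0  1  0
G_A(22) = 0.
Stack B, S = {1, 5, 7, 8}:
n :  0  1  2  3  4  5  6  7  8  9 10 11 12 13
G :  0  1  0  1  0  1  0  1  2  3  2  3  2  3
G_B(13) = 3.
Stack C, S = {1, 3, 4, 5, 6}:
n :  0  1  2  3  4  5  6  7  8  9 10 11 12 13
G :  0  1  0  1  2  3  2  3  4  0  1  0  1  2
G_C(13) = 2.
Combined Grundy value = 0 ⊕ 3 ⊕ 2 = 1.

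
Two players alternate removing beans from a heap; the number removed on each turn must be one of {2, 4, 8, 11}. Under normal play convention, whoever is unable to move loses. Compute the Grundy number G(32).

G(0) = 0
G(1) = mex{} = 0
G(2) = mex{0} = 1
G(3) = mex{0} = 1
G(4) = mex{1,0} = 2
G(5) = mex{1,0} = 2
G(6) = mex{2,1} = 0
G(7) = mex{2,1} = 0
G(8) = mex{0,2,0} = 1
G(9) = mex{0,2,0} = 1
G(10) = mex{1,0,1} = 2
G(11) = mex{1,0,1,0} = 2
G(12) = mex{2,1,2,0} = 3
G(13) = mex{2,1,2,1} = 0
G(14) = mex{3,2,0,1} = 4
G(15) = mex{0,2,0,2} = 1
G(16) = mex{4,3,1,2} = 0
G(17) = mex{1,0,1,0} = 2
G(18) = mex{0,4,2,0} = 1
G(19) = mex{2,1,2,1} = 0
G(20) = mex{1,0,3,1} = 2
G(21) = mex{0,2,0,2} = 1
G(22) = mex{2,1,4,2} = 0
G(23) = mex{1,0,1,3} = 2
G(24) = mex{0,2,0,0} = 1
G(25) = mex{2,1,2,4} = 0
G(26) = mex{1,0,1,1} = 2
G(27) = mex{0,2,0,0} = 1
G(28) = mex{2,1,2,2} = 0
G(29) = mex{1,0,1,1} = 2
G(30) = mex{0,2,0,0} = 1
G(31) = mex{2,1,2,2} = 0
G(32) = mex{1,0,1,1} = 2

2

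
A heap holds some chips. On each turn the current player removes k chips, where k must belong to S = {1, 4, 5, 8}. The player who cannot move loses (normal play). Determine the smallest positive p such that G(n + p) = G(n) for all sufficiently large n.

9

G(0) = 0
G(1) = mex{0} = 1
G(2) = mex{1} = 0
G(3) = mex{0} = 1
G(4) = mex{1,0} = 2
G(5) = mex{2,1,0} = 3
G(6) = mex{3,0,1} = 2
G(7) = mex{2,1,0} = 3
G(8) = mex{3,2,1,0} = 4
G(9) = mex{4,3,2,1} = 0
G(10) = mex{0,2,3,0} = 1
G(11) = mex{1,3,2,1} = 0
G(12) = mex{0,4,3,2} = 1
G(13) = mex{1,0,4,3} = 2
G(14) = mex{2,1,0,2} = 3
G(15) = mex{3,0,1,3} = 2
G(16) = mex{2,1,0,4} = 3
G(17) = mex{3,2,1,0} = 4
G(18) = mex{4,3,2,1} = 0
G(19) = mex{0,2,3,0} = 1
G(n+9) = G(n) holds for n = 0,…,7 (a full window of length max(S) = 8), so the sequence is purely periodic with period 9.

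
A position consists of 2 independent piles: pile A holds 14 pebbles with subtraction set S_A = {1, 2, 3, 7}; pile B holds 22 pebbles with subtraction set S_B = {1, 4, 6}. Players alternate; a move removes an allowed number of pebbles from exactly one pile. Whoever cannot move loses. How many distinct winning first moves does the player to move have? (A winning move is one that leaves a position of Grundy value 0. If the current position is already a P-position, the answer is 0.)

1

Pile A, S = {1, 2, 3, 7}:
n :  0  1  2  3  4  5  6  7  8  9 10 11 12 13 14
G :  0  1  2  3  0  1  2  3  0  1  2  3  0  1  2
G_A(14) = 2.
Pile B, S = {1, 4, 6}:
G(0) = 0
G(1) = mex{0} = 1
G(2) = mex{1} = 0
G(3) = mex{0} = 1
G(4) = mex{1,0} = 2
G(5) = mex{2,1} = 0
G(6) = mex{0,0,0} = 1
G(7) = mex{1,1,1} = 0
G(8) = mex{0,2,0} = 1
G(9) = mex{1,0,1} = 2
G(10) = mex{2,1,2} = 0
G(11) = mex{0,0,0} = 1
G(12) = mex{1,1,1} = 0
G(13) = mex{0,2,0} = 1
G(14) = mex{1,0,1} = 2
G(15) = mex{2,1,2} = 0
G(16) = mex{0,0,0} = 1
G(17) = mex{1,1,1} = 0
G(18) = mex{0,2,0} = 1
G(19) = mex{1,0,1} = 2
G(20) = mex{2,1,2} = 0
G(21) = mex{0,0,0} = 1
G(22) = mex{1,1,1} = 0
G_B(22) = 0.
Combined Grundy value = 2 ⊕ 0 = 2.
A winning move leaves total XOR = 0, i.e. changes one component's Grundy value g to g ⊕ X where X is the current total.
Pile A: need g' = 2⊕2 = 0. Options: 14−1→G=1, 14−2→G=0, 14−3→G=3, 14−7→G=3. Hits: 1.
Pile B: need g' = 0⊕2 = 2. Options: 22−1→G=1, 22−4→G=1, 22−6→G=1. Hits: 0.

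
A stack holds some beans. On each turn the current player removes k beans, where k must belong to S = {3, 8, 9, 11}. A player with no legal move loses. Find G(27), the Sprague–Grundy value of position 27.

4

n :  0  1  2  3  4  5  6  7  8  9 10 11 12 13 14 15 16 17 18 19 20 21 22 23 24 25 26 27
G :  0  0  0  1  1  1  0  0  2  1  1  3  2  2  2  3  3  3  2  0  0  0  1  1  1  0  0  4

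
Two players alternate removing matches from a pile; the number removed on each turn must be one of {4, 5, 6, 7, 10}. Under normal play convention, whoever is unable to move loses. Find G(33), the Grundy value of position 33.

G(0) = 0
G(1) = mex{} = 0
G(2) = mex{} = 0
G(3) = mex{} = 0
G(4) = mex{0} = 1
G(5) = mex{0,0} = 1
G(6) = mex{0,0,0} = 1
G(7) = mex{0,0,0,0} = 1
G(8) = mex{1,0,0,0} = 2
G(9) = mex{1,1,0,0} = 2
G(10) = mex{1,1,1,0,0} = 2
G(11) = mex{1,1,1,1,0} = 2
G(12) = mex{2,1,1,1,0} = 3
G(13) = mex{2,2,1,1,0} = 3
G(14) = mex{2,2,2,1,1} = 0
G(15) = mex{2,2,2,2,1} = 0
G(16) = mex{3,2,2,2,1} = 0
G(17) = mex{3,3,2,2,1} = 0
G(18) = mex{0,3,3,2,2} = 1
G(19) = mex{0,0,3,3,2} = 1
G(20) = mex{0,0,0,3,2} = 1
G(21) = mex{0,0,0,0,2} = 1
G(22) = mex{1,0,0,0,3} = 2
G(23) = mex{1,1,0,0,3} = 2
G(24) = mex{1,1,1,0,0} = 2
G(25) = mex{1,1,1,1,0} = 2
G(26) = mex{2,1,1,1,0} = 3
G(27) = mex{2,2,1,1,0} = 3
G(28) = mex{2,2,2,1,1} = 0
G(29) = mex{2,2,2,2,1} = 0
G(30) = mex{3,2,2,2,1} = 0
G(31) = mex{3,3,2,2,1} = 0
G(32) = mex{0,3,3,2,2} = 1
G(33) = mex{0,0,3,3,2} = 1

1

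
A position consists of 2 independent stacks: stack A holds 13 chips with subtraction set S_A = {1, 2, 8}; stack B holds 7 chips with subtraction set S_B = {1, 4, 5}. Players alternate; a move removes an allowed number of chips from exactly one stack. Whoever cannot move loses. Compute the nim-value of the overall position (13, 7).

2

Stack A, S = {1, 2, 8}:
G(0) = 0
G(1) = mex{0} = 1
G(2) = mex{1,0} = 2
G(3) = mex{2,1} = 0
G(4) = mex{0,2} = 1
G(5) = mex{1,0} = 2
G(6) = mex{2,1} = 0
G(7) = mex{0,2} = 1
G(8) = mex{1,0,0} = 2
G(9) = mex{2,1,1} = 0
G(10) = mex{0,2,2} = 1
G(11) = mex{1,0,0} = 2
G(12) = mex{2,1,1} = 0
G(13) = mex{0,2,2} = 1
G_A(13) = 1.
Stack B, S = {1, 4, 5}:
n : 0 1 2 3 4 5 6 7
G : 0 1 0 1 2 3 2 3
G_B(7) = 3.
Combined Grundy value = 1 ⊕ 3 = 2.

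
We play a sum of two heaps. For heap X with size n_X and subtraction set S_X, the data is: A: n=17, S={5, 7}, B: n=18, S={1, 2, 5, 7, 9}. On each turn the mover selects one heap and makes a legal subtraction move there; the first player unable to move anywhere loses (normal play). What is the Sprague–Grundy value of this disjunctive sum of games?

0

Heap A, S = {5, 7}:
G(0) = 0
G(1) = mex{} = 0
G(2) = mex{} = 0
G(3) = mex{} = 0
G(4) = mex{} = 0
G(5) = mex{0} = 1
G(6) = mex{0} = 1
G(7) = mex{0,0} = 1
G(8) = mex{0,0} = 1
G(9) = mex{0,0} = 1
G(10) = mex{1,0} = 2
G(11) = mex{1,0} = 2
G(12) = mex{1,1} = 0
G(13) = mex{1,1} = 0
G(14) = mex{1,1} = 0
G(15) = mex{2,1} = 0
G(16) = mex{2,1} = 0
G(17) = mex{0,2} = 1
G_A(17) = 1.
Heap B, S = {1, 2, 5, 7, 9}:
G(0) = 0
G(1) = mex{0} = 1
G(2) = mex{1,0} = 2
G(3) = mex{2,1} = 0
G(4) = mex{0,2} = 1
G(5) = mex{1,0,0} = 2
G(6) = mex{2,1,1} = 0
G(7) = mex{0,2,2,0} = 1
G(8) = mex{1,0,0,1} = 2
G(9) = mex{2,1,1,2,0} = 3
G(10) = mex{3,2,2,0,1} = 4
G(11) = mex{4,3,0,1,2} = 5
G(12) = mex{5,4,1,2,0} = 3
G(13) = mex{3,5,2,0,1} = 4
G(14) = mex{4,3,3,1,2} = 0
G(15) = mex{0,4,4,2,0} = 1
G(16) = mex{1,0,5,3,1} = 2
G(17) = mex{2,1,3,4,2} = 0
G(18) = mex{0,2,4,5,3} = 1
G_B(18) = 1.
Combined Grundy value = 1 ⊕ 1 = 0.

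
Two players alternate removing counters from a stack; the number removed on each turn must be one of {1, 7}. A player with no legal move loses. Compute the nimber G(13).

n :  0  1  2  3  4  5  6  7  8  9 10 11 12 13
G :  0  1  0  1  0  1  0  1  0  1  0  1  0  1

1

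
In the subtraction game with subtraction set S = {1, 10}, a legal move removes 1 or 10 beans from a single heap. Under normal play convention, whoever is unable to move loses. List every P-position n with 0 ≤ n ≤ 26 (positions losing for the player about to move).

G(0) = 0
G(1) = mex{0} = 1
G(2) = mex{1} = 0
G(3) = mex{0} = 1
G(4) = mex{1} = 0
G(5) = mex{0} = 1
G(6) = mex{1} = 0
G(7) = mex{0} = 1
G(8) = mex{1} = 0
G(9) = mex{0} = 1
G(10) = mex{1,0} = 2
G(11) = mex{2,1} = 0
G(12) = mex{0,0} = 1
G(13) = mex{1,1} = 0
G(14) = mex{0,0} = 1
G(15) = mex{1,1} = 0
G(16) = mex{0,0} = 1
G(17) = mex{1,1} = 0
G(18) = mex{0,0} = 1
G(19) = mex{1,1} = 0
G(20) = mex{0,2} = 1
G(21) = mex{1,0} = 2
G(22) = mex{2,1} = 0
G(23) = mex{0,0} = 1
G(24) = mex{1,1} = 0
G(25) = mex{0,0} = 1
G(26) = mex{1,1} = 0
P-positions are exactly the n with G(n) = 0.

0, 2, 4, 6, 8, 11, 13, 15, 17, 19, 22, 24, 26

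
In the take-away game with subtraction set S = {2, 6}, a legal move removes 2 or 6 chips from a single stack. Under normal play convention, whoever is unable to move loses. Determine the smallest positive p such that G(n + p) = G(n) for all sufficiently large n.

4

G(0) = 0
G(1) = mex{} = 0
G(2) = mex{0} = 1
G(3) = mex{0} = 1
G(4) = mex{1} = 0
G(5) = mex{1} = 0
G(6) = mex{0,0} = 1
G(7) = mex{0,0} = 1
G(8) = mex{1,1} = 0
G(9) = mex{1,1} = 0
G(10) = mex{0,0} = 1
G(11) = mex{0,0} = 1
G(12) = mex{1,1} = 0
G(13) = mex{1,1} = 0
G(14) = mex{0,0} = 1
G(n+4) = G(n) holds for n = 0,…,5 (a full window of length max(S) = 6), so the sequence is purely periodic with period 4.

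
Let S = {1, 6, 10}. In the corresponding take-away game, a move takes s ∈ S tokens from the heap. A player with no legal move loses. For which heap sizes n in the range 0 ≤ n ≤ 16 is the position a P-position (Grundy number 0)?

n :  0  1  2  3  4  5  6  7  8  9 10 11 12 13 14 15 16
G :  0  1  0  1  0  1  2  0  1  0  1  0  1  2  3  2  0
P-positions are exactly the n with G(n) = 0.

0, 2, 4, 7, 9, 11, 16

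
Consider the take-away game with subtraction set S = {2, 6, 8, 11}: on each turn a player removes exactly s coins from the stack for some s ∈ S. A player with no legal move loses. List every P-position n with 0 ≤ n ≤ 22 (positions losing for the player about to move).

n :  0  1  2  3  4  5  6  7  8  9 10 11 12 13 14 15 16 17 18 19 20 21 22
G :  0  0  1  1  0  0  1  1  2  2  3  3  2  2  0  3  1  0  0  1  1  0  2
P-positions are exactly the n with G(n) = 0.

0, 1, 4, 5, 14, 17, 18, 21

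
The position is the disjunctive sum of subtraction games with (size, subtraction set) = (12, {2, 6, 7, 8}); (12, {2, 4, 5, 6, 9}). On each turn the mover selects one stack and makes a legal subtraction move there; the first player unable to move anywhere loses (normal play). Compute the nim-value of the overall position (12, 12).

Stack A, S = {2, 6, 7, 8}:
G(0) = 0
G(1) = mex{} = 0
G(2) = mex{0} = 1
G(3) = mex{0} = 1
G(4) = mex{1} = 0
G(5) = mex{1} = 0
G(6) = mex{0,0} = 1
G(7) = mex{0,0,0} = 1
G(8) = mex{1,1,0,0} = 2
G(9) = mex{1,1,1,0} = 2
G(10) = mex{2,0,1,1} = 3
G(11) = mex{2,0,0,1} = 3
G(12) = mex{3,1,0,0} = 2
G_A(12) = 2.
Stack B, S = {2, 4, 5, 6, 9}:
G(0) = 0
G(1) = mex{} = 0
G(2) = mex{0} = 1
G(3) = mex{0} = 1
G(4) = mex{1,0} = 2
G(5) = mex{1,0,0} = 2
G(6) = mex{2,1,0,0} = 3
G(7) = mex{2,1,1,0} = 3
G(8) = mex{3,2,1,1} = 0
G(9) = mex{3,2,2,1,0} = 4
G(10) = mex{0,3,2,2,0} = 1
G(11) = mex{4,3,3,2,1} = 0
G(12) = mex{1,0,3,3,1} = 2
G_B(12) = 2.
Combined Grundy value = 2 ⊕ 2 = 0.

0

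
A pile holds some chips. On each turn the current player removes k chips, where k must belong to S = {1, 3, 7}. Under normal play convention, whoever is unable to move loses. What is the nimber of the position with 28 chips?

0

n :  0  1  2  3  4  5  6  7  8  9 10 11 12 13 14 15 16 17 18 19 20 21 22 23 24 25 26 27 28
G :  0  1  0  1  0  1  0  1  0  1  0  1  0  1  0  1  0  1  0  1  0  1  0  1  0  1  0  1  0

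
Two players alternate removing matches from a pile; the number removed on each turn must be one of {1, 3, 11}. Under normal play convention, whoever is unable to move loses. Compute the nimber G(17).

1

G(0) = 0
G(1) = mex{0} = 1
G(2) = mex{1} = 0
G(3) = mex{0,0} = 1
G(4) = mex{1,1} = 0
G(5) = mex{0,0} = 1
G(6) = mex{1,1} = 0
G(7) = mex{0,0} = 1
G(8) = mex{1,1} = 0
G(9) = mex{0,0} = 1
G(10) = mex{1,1} = 0
G(11) = mex{0,0,0} = 1
G(12) = mex{1,1,1} = 0
G(13) = mex{0,0,0} = 1
G(14) = mex{1,1,1} = 0
G(15) = mex{0,0,0} = 1
G(16) = mex{1,1,1} = 0
G(17) = mex{0,0,0} = 1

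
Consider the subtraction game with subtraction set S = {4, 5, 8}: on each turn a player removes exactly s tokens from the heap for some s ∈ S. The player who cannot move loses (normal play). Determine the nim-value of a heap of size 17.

1

G(0) = 0
G(1) = mex{} = 0
G(2) = mex{} = 0
G(3) = mex{} = 0
G(4) = mex{0} = 1
G(5) = mex{0,0} = 1
G(6) = mex{0,0} = 1
G(7) = mex{0,0} = 1
G(8) = mex{1,0,0} = 2
G(9) = mex{1,1,0} = 2
G(10) = mex{1,1,0} = 2
G(11) = mex{1,1,0} = 2
G(12) = mex{2,1,1} = 0
G(13) = mex{2,2,1} = 0
G(14) = mex{2,2,1} = 0
G(15) = mex{2,2,1} = 0
G(16) = mex{0,2,2} = 1
G(17) = mex{0,0,2} = 1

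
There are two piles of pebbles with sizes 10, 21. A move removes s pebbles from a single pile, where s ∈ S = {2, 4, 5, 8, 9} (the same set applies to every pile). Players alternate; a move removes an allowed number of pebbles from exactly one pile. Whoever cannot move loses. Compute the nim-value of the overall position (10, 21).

1

All piles use S = {2, 4, 5, 8, 9}:
G(0) = 0
G(1) = mex{} = 0
G(2) = mex{0} = 1
G(3) = mex{0} = 1
G(4) = mex{1,0} = 2
G(5) = mex{1,0,0} = 2
G(6) = mex{2,1,0} = 3
G(7) = mex{2,1,1} = 0
G(8) = mex{3,2,1,0} = 4
G(9) = mex{0,2,2,0,0} = 1
G(10) = mex{4,3,2,1,0} = 5
G(11) = mex{1,0,3,1,1} = 2
G(12) = mex{5,4,0,2,1} = 3
G(13) = mex{2,1,4,2,2} = 0
G(14) = mex{3,5,1,3,2} = 0
G(15) = mex{0,2,5,0,3} = 1
G(16) = mex{0,3,2,4,0} = 1
G(17) = mex{1,0,3,1,4} = 2
G(18) = mex{1,0,0,5,1} = 2
G(19) = mex{2,1,0,2,5} = 3
G(20) = mex{2,1,1,3,2} = 0
G(21) = mex{3,2,1,0,3} = 4
Pile A: G(10) = 5.
Pile B: G(21) = 4.
Combined Grundy value = 5 ⊕ 4 = 1.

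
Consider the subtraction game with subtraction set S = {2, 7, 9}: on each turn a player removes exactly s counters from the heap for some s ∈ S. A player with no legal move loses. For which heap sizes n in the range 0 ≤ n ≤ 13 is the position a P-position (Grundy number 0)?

0, 1, 4, 5

G(0) = 0
G(1) = mex{} = 0
G(2) = mex{0} = 1
G(3) = mex{0} = 1
G(4) = mex{1} = 0
G(5) = mex{1} = 0
G(6) = mex{0} = 1
G(7) = mex{0,0} = 1
G(8) = mex{1,0} = 2
G(9) = mex{1,1,0} = 2
G(10) = mex{2,1,0} = 3
G(11) = mex{2,0,1} = 3
G(12) = mex{3,0,1} = 2
G(13) = mex{3,1,0} = 2
P-positions are exactly the n with G(n) = 0.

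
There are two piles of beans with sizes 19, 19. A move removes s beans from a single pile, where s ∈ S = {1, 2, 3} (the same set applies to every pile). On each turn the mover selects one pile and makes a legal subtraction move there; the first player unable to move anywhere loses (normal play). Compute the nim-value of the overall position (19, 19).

All piles use S = {1, 2, 3}:
G(0) = 0
G(1) = mex{0} = 1
G(2) = mex{1,0} = 2
G(3) = mex{2,1,0} = 3
G(4) = mex{3,2,1} = 0
G(5) = mex{0,3,2} = 1
G(6) = mex{1,0,3} = 2
G(7) = mex{2,1,0} = 3
G(8) = mex{3,2,1} = 0
G(9) = mex{0,3,2} = 1
G(10) = mex{1,0,3} = 2
G(11) = mex{2,1,0} = 3
G(12) = mex{3,2,1} = 0
G(13) = mex{0,3,2} = 1
G(14) = mex{1,0,3} = 2
G(15) = mex{2,1,0} = 3
G(16) = mex{3,2,1} = 0
G(17) = mex{0,3,2} = 1
G(18) = mex{1,0,3} = 2
G(19) = mex{2,1,0} = 3
Pile A: G(19) = 3.
Pile B: G(19) = 3.
Combined Grundy value = 3 ⊕ 3 = 0.

0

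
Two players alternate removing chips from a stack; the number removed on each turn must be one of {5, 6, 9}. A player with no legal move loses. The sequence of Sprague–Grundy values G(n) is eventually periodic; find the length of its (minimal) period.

G(0) = 0
G(1) = mex{} = 0
G(2) = mex{} = 0
G(3) = mex{} = 0
G(4) = mex{} = 0
G(5) = mex{0} = 1
G(6) = mex{0,0} = 1
G(7) = mex{0,0} = 1
G(8) = mex{0,0} = 1
G(9) = mex{0,0,0} = 1
G(10) = mex{1,0,0} = 2
G(11) = mex{1,1,0} = 2
G(12) = mex{1,1,0} = 2
G(13) = mex{1,1,0} = 2
G(14) = mex{1,1,1} = 0
G(15) = mex{2,1,1} = 0
G(16) = mex{2,2,1} = 0
G(17) = mex{2,2,1} = 0
G(18) = mex{2,2,1} = 0
G(19) = mex{0,2,2} = 1
G(20) = mex{0,0,2} = 1
G(21) = mex{0,0,2} = 1
G(22) = mex{0,0,2} = 1
G(23) = mex{0,0,0} = 1
G(24) = mex{1,0,0} = 2
G(25) = mex{1,1,0} = 2
G(26) = mex{1,1,0} = 2
G(27) = mex{1,1,0} = 2
G(28) = mex{1,1,1} = 0
G(29) = mex{2,1,1} = 0
G(n+14) = G(n) holds for n = 0,…,8 (a full window of length max(S) = 9), so the sequence is purely periodic with period 14.

14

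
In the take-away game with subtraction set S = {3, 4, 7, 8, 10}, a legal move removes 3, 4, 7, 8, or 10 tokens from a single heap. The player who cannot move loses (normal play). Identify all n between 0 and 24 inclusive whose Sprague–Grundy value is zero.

0, 1, 2, 13, 14, 15

n :  0  1  2  3  4  5  6  7  8  9 10 11 12 13 14 15 16 17 18 19 20 21 22 23 24
G :  0  0  0  1  1  1  2  2  2  3  3  3  4  0  0  0  1  1  1  2  2  2  3  3  3
P-positions are exactly the n with G(n) = 0.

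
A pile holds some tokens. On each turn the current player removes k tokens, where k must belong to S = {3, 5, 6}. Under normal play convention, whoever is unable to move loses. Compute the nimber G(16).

G(0) = 0
G(1) = mex{} = 0
G(2) = mex{} = 0
G(3) = mex{0} = 1
G(4) = mex{0} = 1
G(5) = mex{0,0} = 1
G(6) = mex{1,0,0} = 2
G(7) = mex{1,0,0} = 2
G(8) = mex{1,1,0} = 2
G(9) = mex{2,1,1} = 0
G(10) = mex{2,1,1} = 0
G(11) = mex{2,2,1} = 0
G(12) = mex{0,2,2} = 1
G(13) = mex{0,2,2} = 1
G(14) = mex{0,0,2} = 1
G(15) = mex{1,0,0} = 2
G(16) = mex{1,0,0} = 2

2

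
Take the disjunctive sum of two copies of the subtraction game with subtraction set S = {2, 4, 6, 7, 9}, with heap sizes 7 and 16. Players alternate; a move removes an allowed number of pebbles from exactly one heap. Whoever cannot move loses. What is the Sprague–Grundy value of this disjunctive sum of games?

All heaps use S = {2, 4, 6, 7, 9}:
n :  0  1  2  3  4  5  6  7  8  9 10 11 12 13 14 15 16
G :  0  0  1  1  2  2  3  3  4  4  5  0  0  1  1  2  2
Heap A: G(7) = 3.
Heap B: G(16) = 2.
Combined Grundy value = 3 ⊕ 2 = 1.

1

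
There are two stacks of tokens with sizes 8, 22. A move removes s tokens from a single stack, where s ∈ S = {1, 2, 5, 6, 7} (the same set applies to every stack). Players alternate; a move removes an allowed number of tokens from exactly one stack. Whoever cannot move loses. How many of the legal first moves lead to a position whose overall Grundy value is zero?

All stacks use S = {1, 2, 5, 6, 7}:
G(0) = 0
G(1) = mex{0} = 1
G(2) = mex{1,0} = 2
G(3) = mex{2,1} = 0
G(4) = mex{0,2} = 1
G(5) = mex{1,0,0} = 2
G(6) = mex{2,1,1,0} = 3
G(7) = mex{3,2,2,1,0} = 4
G(8) = mex{4,3,0,2,1} = 5
G(9) = mex{5,4,1,0,2} = 3
G(10) = mex{3,5,2,1,0} = 4
G(11) = mex{4,3,3,2,1} = 0
G(12) = mex{0,4,4,3,2} = 1
G(13) = mex{1,0,5,4,3} = 2
G(14) = mex{2,1,3,5,4} = 0
G(15) = mex{0,2,4,3,5} = 1
G(16) = mex{1,0,0,4,3} = 2
G(17) = mex{2,1,1,0,4} = 3
G(18) = mex{3,2,2,1,0} = 4
G(19) = mex{4,3,0,2,1} = 5
G(20) = mex{5,4,1,0,2} = 3
G(21) = mex{3,5,2,1,0} = 4
G(22) = mex{4,3,3,2,1} = 0
Stack A: G(8) = 5.
Stack B: G(22) = 0.
Combined Grundy value = 5 ⊕ 0 = 5.
A winning move leaves total XOR = 0, i.e. changes one component's Grundy value g to g ⊕ X where X is the current total.
Stack A: need g' = 5⊕5 = 0. Options: 8−1→G=4, 8−2→G=3, 8−5→G=0, 8−6→G=2, 8−7→G=1. Hits: 1.
Stack B: need g' = 0⊕5 = 5. Options: 22−1→G=4, 22−2→G=3, 22−5→G=3, 22−6→G=2, 22−7→G=1. Hits: 0.

1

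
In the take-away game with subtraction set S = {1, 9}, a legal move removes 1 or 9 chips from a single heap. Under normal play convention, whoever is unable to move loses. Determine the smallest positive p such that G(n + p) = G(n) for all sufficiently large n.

n :  0  1  2  3  4  5  6  7  8  9 10 11 12 13 14
G :  0  1  0  1  0  1  0  1  0  1  0  1  0  1  0
G(n+2) = G(n) holds for n = 0,…,8 (a full window of length max(S) = 9), so the sequence is purely periodic with period 2.

2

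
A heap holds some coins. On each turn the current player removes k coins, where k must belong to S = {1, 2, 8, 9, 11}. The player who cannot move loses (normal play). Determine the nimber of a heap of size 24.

1

G(0) = 0
G(1) = mex{0} = 1
G(2) = mex{1,0} = 2
G(3) = mex{2,1} = 0
G(4) = mex{0,2} = 1
G(5) = mex{1,0} = 2
G(6) = mex{2,1} = 0
G(7) = mex{0,2} = 1
G(8) = mex{1,0,0} = 2
G(9) = mex{2,1,1,0} = 3
G(10) = mex{3,2,2,1} = 0
G(11) = mex{0,3,0,2,0} = 1
G(12) = mex{1,0,1,0,1} = 2
G(13) = mex{2,1,2,1,2} = 0
G(14) = mex{0,2,0,2,0} = 1
G(15) = mex{1,0,1,0,1} = 2
G(16) = mex{2,1,2,1,2} = 0
G(17) = mex{0,2,3,2,0} = 1
G(18) = mex{1,0,0,3,1} = 2
G(19) = mex{2,1,1,0,2} = 3
G(20) = mex{3,2,2,1,3} = 0
G(21) = mex{0,3,0,2,0} = 1
G(22) = mex{1,0,1,0,1} = 2
G(23) = mex{2,1,2,1,2} = 0
G(24) = mex{0,2,0,2,0} = 1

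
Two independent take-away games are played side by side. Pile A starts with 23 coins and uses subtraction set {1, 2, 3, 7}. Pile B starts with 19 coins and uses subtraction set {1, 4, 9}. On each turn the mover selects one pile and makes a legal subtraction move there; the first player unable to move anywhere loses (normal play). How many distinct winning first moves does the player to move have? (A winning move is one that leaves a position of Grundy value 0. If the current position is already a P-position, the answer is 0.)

1

Pile A, S = {1, 2, 3, 7}:
G(0) = 0
G(1) = mex{0} = 1
G(2) = mex{1,0} = 2
G(3) = mex{2,1,0} = 3
G(4) = mex{3,2,1} = 0
G(5) = mex{0,3,2} = 1
G(6) = mex{1,0,3} = 2
G(7) = mex{2,1,0,0} = 3
G(8) = mex{3,2,1,1} = 0
G(9) = mex{0,3,2,2} = 1
G(10) = mex{1,0,3,3} = 2
G(11) = mex{2,1,0,0} = 3
G(12) = mex{3,2,1,1} = 0
G(13) = mex{0,3,2,2} = 1
G(14) = mex{1,0,3,3} = 2
G(15) = mex{2,1,0,0} = 3
G(16) = mex{3,2,1,1} = 0
G(17) = mex{0,3,2,2} = 1
G(18) = mex{1,0,3,3} = 2
G(19) = mex{2,1,0,0} = 3
G(20) = mex{3,2,1,1} = 0
G(21) = mex{0,3,2,2} = 1
G(22) = mex{1,0,3,3} = 2
G(23) = mex{2,1,0,0} = 3
G_A(23) = 3.
Pile B, S = {1, 4, 9}:
G(0) = 0
G(1) = mex{0} = 1
G(2) = mex{1} = 0
G(3) = mex{0} = 1
G(4) = mex{1,0} = 2
G(5) = mex{2,1} = 0
G(6) = mex{0,0} = 1
G(7) = mex{1,1} = 0
G(8) = mex{0,2} = 1
G(9) = mex{1,0,0} = 2
G(10) = mex{2,1,1} = 0
G(11) = mex{0,0,0} = 1
G(12) = mex{1,1,1} = 0
G(13) = mex{0,2,2} = 1
G(14) = mex{1,0,0} = 2
G(15) = mex{2,1,1} = 0
G(16) = mex{0,0,0} = 1
G(17) = mex{1,1,1} = 0
G(18) = mex{0,2,2} = 1
G(19) = mex{1,0,0} = 2
G_B(19) = 2.
Combined Grundy value = 3 ⊕ 2 = 1.
A winning move leaves total XOR = 0, i.e. changes one component's Grundy value g to g ⊕ X where X is the current total.
Pile A: need g' = 3⊕1 = 2. Options: 23−1→G=2, 23−2→G=1, 23−3→G=0, 23−7→G=0. Hits: 1.
Pile B: need g' = 2⊕1 = 3. Options: 19−1→G=1, 19−4→G=0, 19−9→G=0. Hits: 0.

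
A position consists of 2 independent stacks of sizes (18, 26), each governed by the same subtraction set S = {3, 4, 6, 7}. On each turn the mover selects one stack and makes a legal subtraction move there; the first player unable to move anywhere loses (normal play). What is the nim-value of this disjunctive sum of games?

All stacks use S = {3, 4, 6, 7}:
n :  0  1  2  3  4  5  6  7  8  9 10 11 12 13 14 15 16 17 18 19 20 21 22 23 24 25 26
G :  0  0  0  1  1  1  2  2  2  3  0  0  0  1  1  1  2  2  2  3  0  0  0  1  1  1  2
Stack A: G(18) = 2.
Stack B: G(26) = 2.
Combined Grundy value = 2 ⊕ 2 = 0.

0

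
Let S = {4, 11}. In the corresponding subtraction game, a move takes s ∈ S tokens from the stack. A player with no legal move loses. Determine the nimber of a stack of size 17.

0

G(0) = 0
G(1) = mex{} = 0
G(2) = mex{} = 0
G(3) = mex{} = 0
G(4) = mex{0} = 1
G(5) = mex{0} = 1
G(6) = mex{0} = 1
G(7) = mex{0} = 1
G(8) = mex{1} = 0
G(9) = mex{1} = 0
G(10) = mex{1} = 0
G(11) = mex{1,0} = 2
G(12) = mex{0,0} = 1
G(13) = mex{0,0} = 1
G(14) = mex{0,0} = 1
G(15) = mex{2,1} = 0
G(16) = mex{1,1} = 0
G(17) = mex{1,1} = 0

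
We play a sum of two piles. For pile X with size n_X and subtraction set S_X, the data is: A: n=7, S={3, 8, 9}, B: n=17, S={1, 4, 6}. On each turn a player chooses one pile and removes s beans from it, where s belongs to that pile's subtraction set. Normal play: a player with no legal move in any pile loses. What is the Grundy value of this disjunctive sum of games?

0

Pile A, S = {3, 8, 9}:
n : 0 1 2 3 4 5 6 7
G : 0 0 0 1 1 1 0 0
G_A(7) = 0.
Pile B, S = {1, 4, 6}:
G(0) = 0
G(1) = mex{0} = 1
G(2) = mex{1} = 0
G(3) = mex{0} = 1
G(4) = mex{1,0} = 2
G(5) = mex{2,1} = 0
G(6) = mex{0,0,0} = 1
G(7) = mex{1,1,1} = 0
G(8) = mex{0,2,0} = 1
G(9) = mex{1,0,1} = 2
G(10) = mex{2,1,2} = 0
G(11) = mex{0,0,0} = 1
G(12) = mex{1,1,1} = 0
G(13) = mex{0,2,0} = 1
G(14) = mex{1,0,1} = 2
G(15) = mex{2,1,2} = 0
G(16) = mex{0,0,0} = 1
G(17) = mex{1,1,1} = 0
G_B(17) = 0.
Combined Grundy value = 0 ⊕ 0 = 0.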